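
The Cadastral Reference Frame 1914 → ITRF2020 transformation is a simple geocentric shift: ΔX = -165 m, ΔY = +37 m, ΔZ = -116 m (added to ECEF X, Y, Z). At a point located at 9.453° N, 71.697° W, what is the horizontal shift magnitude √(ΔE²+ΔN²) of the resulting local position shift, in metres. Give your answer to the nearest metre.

176 m

At φ = 9.453°, λ = -71.697°: sin φ = 0.164238, cos φ = 0.986421, sin λ = -0.949409, cos λ = 0.314042.
ΔE = −sin λ·ΔX + cos λ·ΔY = −(-0.949409)·(-165) + (0.314042)·(37) = -145.03 m.
ΔN = −sin φ cos λ·ΔX − sin φ sin λ·ΔY + cos φ·ΔZ = −(0.164238)(0.314042)(-165) − (0.164238)(-0.949409)(37) + (0.986421)(-116) = -100.15 m.
Horizontal magnitude = √(ΔE² + ΔN²) = √((-145.03)² + (-100.15)²) = 176.25 m.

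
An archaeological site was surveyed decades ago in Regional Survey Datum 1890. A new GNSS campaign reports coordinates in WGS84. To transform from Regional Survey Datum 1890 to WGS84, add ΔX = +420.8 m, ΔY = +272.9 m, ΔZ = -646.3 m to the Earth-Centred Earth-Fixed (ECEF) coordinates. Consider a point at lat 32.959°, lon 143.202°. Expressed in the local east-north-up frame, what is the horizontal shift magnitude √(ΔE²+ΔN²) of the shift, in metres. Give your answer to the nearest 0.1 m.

The local east axis at (φ, λ) is (−sin λ, cos λ, 0), so ΔE = −sin(143.202°)·420.8 + cos(143.202°)·272.9 = -470.58 m.
The local north axis is (−sin φ cos λ, −sin φ sin λ, cos φ), giving ΔN = 183.317 − 88.932 − 542.285 = -447.90 m.
Horizontal magnitude = √(ΔE² + ΔN²) = √((-470.58)² + (-447.90)²) = 649.66 m.

649.7 m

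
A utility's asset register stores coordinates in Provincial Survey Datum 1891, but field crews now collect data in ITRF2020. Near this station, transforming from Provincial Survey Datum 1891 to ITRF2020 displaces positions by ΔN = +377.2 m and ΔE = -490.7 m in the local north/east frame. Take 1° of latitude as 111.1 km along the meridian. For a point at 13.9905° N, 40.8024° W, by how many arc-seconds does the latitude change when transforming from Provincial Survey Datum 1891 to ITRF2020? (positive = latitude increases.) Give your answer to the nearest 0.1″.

Δφ = 12.2″

1° of latitude = 111.1 km, so Δφ = 377.2 / 111100 = 0.0033951° = 12.223″.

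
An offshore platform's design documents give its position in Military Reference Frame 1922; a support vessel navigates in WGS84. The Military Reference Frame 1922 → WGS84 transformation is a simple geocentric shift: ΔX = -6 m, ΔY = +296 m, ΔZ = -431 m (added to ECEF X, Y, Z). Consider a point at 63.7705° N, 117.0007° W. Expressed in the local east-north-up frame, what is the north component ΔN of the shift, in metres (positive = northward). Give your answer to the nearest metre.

At φ = 63.7705°, λ = -117.0007°: sin φ = 0.897031, cos φ = 0.441968, sin λ = -0.891001, cos λ = -0.454001.
ΔN = −sin φ cos λ·ΔX − sin φ sin λ·ΔY + cos φ·ΔZ = −(0.897031)(-0.454001)(-6) − (0.897031)(-0.891001)(296) + (0.441968)(-431) = 43.65 m.

ΔN = 44 m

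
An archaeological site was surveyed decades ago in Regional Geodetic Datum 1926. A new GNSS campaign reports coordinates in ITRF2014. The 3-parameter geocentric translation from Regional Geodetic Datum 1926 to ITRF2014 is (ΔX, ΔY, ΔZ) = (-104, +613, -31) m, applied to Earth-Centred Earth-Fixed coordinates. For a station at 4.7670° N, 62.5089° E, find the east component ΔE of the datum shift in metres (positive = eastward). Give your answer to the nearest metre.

ΔE = 375 m

The local east axis at (φ, λ) is (−sin λ, cos λ, 0), so ΔE = −sin(62.5089°)·(-104) + cos(62.5089°)·613 = 375.22 m.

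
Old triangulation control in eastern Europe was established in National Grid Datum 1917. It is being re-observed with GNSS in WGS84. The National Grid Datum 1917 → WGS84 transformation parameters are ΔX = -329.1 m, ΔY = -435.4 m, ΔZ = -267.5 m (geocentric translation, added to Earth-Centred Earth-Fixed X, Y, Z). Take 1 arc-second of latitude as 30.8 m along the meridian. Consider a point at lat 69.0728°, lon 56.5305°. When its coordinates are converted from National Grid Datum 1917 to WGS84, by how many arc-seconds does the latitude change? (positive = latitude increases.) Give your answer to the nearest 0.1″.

Δφ = 13.4″

sin φ = 0.934035, cos φ = 0.357181, sin λ = 0.834180, cos λ = 0.551493.
North component: ΔN = −sin φ cos λ·ΔX − sin φ sin λ·ΔY + cos φ·ΔZ = −(0.934035)(0.551493)(-329.1) − (0.934035)(0.834180)(-435.4) + (0.357181)(-267.5) = 413.22 m.
1° of latitude spans 3600 × 30.80 = 110880 m, so Δφ = 413.22 / 110880 × 3600 = 13.416″.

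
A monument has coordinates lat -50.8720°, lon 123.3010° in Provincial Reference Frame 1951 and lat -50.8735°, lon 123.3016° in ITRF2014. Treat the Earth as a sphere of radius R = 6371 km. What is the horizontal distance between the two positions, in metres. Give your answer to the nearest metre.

Δφ = -50.8735° − -50.8720° = -0.0015°; Δλ = 123.3016° − 123.3010° = +0.0006°.
1° along a meridian = πR/180 = 111195 m.
ΔN = Δφ × 111195 = -166.8 m; ΔE = Δλ × 111195 × cos(-50.8720°) = +0.0006 × 111195 × 0.631055 = 42.1 m.
Distance = √(ΔE² + ΔN²) = √(42.1² + (-166.8)²) = 172.0 m.

172 m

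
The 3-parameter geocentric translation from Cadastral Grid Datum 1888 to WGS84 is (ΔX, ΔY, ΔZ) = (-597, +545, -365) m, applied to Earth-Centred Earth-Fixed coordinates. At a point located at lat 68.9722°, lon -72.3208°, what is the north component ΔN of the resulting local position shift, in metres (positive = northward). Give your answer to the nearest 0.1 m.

The local north axis is (−sin φ cos λ, −sin φ sin λ, cos φ), giving ΔN = 169.228 + 484.681 − 130.970 = 522.94 m.

ΔN = 522.9 m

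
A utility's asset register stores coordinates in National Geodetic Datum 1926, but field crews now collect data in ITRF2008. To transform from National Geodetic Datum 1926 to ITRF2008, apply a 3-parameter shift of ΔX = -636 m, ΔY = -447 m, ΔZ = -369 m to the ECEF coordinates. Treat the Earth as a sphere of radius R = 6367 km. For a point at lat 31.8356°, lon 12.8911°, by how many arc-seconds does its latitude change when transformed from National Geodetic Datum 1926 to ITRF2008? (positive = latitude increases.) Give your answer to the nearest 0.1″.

Δφ = 2.1″

sin φ = 0.527484, cos φ = 0.849565, sin λ = 0.223099, cos λ = 0.974796.
North component: ΔN = −sin φ cos λ·ΔX − sin φ sin λ·ΔY + cos φ·ΔZ = −(0.527484)(0.974796)(-636) − (0.527484)(0.223099)(-447) + (0.849565)(-369) = 66.14 m.
1° of latitude spans πR/180 = 111125 m, so Δφ = 66.14 / 111125 × 3600 = 2.143″.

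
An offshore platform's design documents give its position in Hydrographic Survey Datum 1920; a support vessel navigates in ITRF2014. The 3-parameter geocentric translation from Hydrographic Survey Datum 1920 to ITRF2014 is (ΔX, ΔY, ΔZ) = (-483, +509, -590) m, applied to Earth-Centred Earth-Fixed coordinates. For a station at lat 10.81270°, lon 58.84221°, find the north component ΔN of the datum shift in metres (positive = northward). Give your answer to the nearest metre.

The local north axis is (−sin φ cos λ, −sin φ sin λ, cos φ), giving ΔN = 46.881 − 81.713 − 579.525 = -614.36 m.

ΔN = -614 m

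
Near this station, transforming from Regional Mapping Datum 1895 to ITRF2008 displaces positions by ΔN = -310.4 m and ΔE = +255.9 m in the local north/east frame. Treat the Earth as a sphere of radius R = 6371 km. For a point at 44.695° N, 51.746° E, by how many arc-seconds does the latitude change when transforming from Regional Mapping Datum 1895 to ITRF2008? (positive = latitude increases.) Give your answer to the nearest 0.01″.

On a sphere of radius R, 1 rad of latitude = R, so Δφ = ΔN / R = -310.4 / 6371000 = -4.8721e-05 rad = -10.049″.

Δφ = -10.05″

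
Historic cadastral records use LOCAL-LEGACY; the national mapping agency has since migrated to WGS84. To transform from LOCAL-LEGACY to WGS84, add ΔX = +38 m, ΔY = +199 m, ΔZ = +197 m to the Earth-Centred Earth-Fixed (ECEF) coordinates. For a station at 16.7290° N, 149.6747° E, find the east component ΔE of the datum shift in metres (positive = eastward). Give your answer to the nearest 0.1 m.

The local east axis at (φ, λ) is (−sin λ, cos λ, 0), so ΔE = −sin(149.6747°)·38 + cos(149.6747°)·199 = -190.96 m.

ΔE = -191.0 m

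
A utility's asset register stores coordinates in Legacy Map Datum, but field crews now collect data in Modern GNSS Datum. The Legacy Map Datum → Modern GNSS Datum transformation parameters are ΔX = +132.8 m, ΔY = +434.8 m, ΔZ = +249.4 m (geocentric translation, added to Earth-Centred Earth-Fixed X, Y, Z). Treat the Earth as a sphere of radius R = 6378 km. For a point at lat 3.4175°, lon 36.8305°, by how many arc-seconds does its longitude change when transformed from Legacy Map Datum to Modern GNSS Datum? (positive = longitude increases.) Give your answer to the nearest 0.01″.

sin φ = 0.059611, cos φ = 0.998222, sin λ = 0.599450, cos λ = 0.800412.
East component: ΔE = −sin λ·ΔX + cos λ·ΔY = −(0.599450)(132.8) + (0.800412)(434.8) = 268.41 m.
1° of latitude spans πR/180 = 111317 m; at latitude φ, 1° of longitude spans that × cos φ = 111119.1 m, so Δλ = 268.41 / 111119.1 × 3600 = 8.696″.

Δλ = 8.70″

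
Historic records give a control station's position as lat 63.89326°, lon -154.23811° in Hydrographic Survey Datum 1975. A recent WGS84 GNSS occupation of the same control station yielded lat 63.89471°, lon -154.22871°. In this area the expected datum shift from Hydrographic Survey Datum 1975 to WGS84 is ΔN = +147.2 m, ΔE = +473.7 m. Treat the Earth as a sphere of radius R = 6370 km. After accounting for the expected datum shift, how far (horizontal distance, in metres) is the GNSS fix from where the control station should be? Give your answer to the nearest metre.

20 m

Observed coordinate differences: Δφ = +0.00145°, Δλ = +0.00940°.
Converting to metres (1° lat = 111177 m, cos φ = 0.440045): observed ΔN = 161.2 m, observed ΔE = 459.9 m.
Subtracting the expected shift leaves a residual of 161.2 − (147.2) = 14.0 m north and 459.9 − (473.7) = -13.8 m east.
Residual distance = √(14.0² + (-13.8)²) = 19.7 m.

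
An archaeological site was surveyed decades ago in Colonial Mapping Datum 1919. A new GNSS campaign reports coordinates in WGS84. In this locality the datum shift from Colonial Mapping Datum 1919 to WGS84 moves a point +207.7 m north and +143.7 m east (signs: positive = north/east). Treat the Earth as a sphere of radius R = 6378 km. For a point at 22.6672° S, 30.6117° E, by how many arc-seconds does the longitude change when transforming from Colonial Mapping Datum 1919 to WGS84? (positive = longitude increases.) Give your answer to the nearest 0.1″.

Δλ = 5.0″

At latitude -22.6672°, cos φ = 0.922759.
One radian of longitude at latitude φ spans R cos φ, so Δλ = ΔE / (R cos φ) = 143.7 / (6378000 × 0.922759) = 2.4417e-05 rad = 5.036″.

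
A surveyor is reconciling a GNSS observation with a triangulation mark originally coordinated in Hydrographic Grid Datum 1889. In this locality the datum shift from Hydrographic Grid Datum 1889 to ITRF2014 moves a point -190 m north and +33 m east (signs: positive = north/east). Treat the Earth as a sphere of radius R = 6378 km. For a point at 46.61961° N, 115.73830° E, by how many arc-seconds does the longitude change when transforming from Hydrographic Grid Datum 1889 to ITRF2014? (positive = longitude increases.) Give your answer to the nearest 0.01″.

At latitude 46.61961°, cos φ = 0.686839.
One radian of longitude at latitude φ spans R cos φ, so Δλ = ΔE / (R cos φ) = 33.0 / (6378000 × 0.686839) = 7.5331e-06 rad = 1.554″.

Δλ = 1.55″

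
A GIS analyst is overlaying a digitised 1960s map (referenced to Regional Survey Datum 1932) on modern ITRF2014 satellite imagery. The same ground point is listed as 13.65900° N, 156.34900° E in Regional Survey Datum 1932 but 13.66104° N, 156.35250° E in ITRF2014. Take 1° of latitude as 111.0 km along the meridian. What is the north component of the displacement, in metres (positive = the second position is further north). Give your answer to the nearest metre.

Δφ = 13.66104° − 13.65900° = +0.00204°; Δλ = 156.35250° − 156.34900° = +0.00350°.
ΔN = Δφ × 111000 = 226.4 m; ΔE = Δλ × 111000 × cos(13.65900°) = +0.00350 × 111000 × 0.971718 = 377.5 m.

ΔN = 226 m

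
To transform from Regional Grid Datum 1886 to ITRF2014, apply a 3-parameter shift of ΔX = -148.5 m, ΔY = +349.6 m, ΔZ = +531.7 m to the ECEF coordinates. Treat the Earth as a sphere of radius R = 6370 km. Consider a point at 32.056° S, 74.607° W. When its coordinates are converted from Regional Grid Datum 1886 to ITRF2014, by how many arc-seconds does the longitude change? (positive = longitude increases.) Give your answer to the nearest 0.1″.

Δλ = -1.9″

sin φ = -0.530748, cos φ = 0.847530, sin λ = -0.964128, cos λ = 0.265438.
East component: ΔE = −sin λ·ΔX + cos λ·ΔY = −(-0.964128)(-148.5) + (0.265438)(349.6) = -50.38 m.
1° of latitude spans πR/180 = 111177 m; at latitude φ, 1° of longitude spans that × cos φ = 94226.2 m, so Δλ = -50.38 / 94226.2 × 3600 = -1.925″.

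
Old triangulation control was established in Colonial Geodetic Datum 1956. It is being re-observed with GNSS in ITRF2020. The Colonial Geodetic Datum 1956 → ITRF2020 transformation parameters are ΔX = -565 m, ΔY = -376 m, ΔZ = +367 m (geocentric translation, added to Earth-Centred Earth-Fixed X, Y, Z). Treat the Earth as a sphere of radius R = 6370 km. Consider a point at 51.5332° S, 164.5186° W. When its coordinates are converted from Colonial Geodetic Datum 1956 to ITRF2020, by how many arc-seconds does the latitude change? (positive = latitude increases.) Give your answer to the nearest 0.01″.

sin φ = -0.782969, cos φ = 0.622061, sin λ = -0.266926, cos λ = -0.963717.
North component: ΔN = −sin φ cos λ·ΔX − sin φ sin λ·ΔY + cos φ·ΔZ = −(-0.782969)(-0.963717)(-565) − (-0.782969)(-0.266926)(-376) + (0.622061)(367) = 733.20 m.
1° of latitude spans πR/180 = 111177 m, so Δφ = 733.20 / 111177 × 3600 = 23.742″.

Δφ = 23.74″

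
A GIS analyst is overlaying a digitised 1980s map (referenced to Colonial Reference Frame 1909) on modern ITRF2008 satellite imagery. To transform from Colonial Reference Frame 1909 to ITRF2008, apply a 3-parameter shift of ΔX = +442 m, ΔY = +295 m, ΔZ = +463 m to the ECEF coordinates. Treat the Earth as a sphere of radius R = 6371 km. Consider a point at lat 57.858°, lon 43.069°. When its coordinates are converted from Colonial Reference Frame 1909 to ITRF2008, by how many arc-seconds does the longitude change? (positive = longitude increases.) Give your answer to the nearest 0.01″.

Δλ = -5.25″

sin φ = 0.846732, cos φ = 0.532019, sin λ = 0.682879, cos λ = 0.730532.
East component: ΔE = −sin λ·ΔX + cos λ·ΔY = −(0.682879)(442) + (0.730532)(295) = -86.33 m.
1° of latitude spans πR/180 = 111195 m; at latitude φ, 1° of longitude spans that × cos φ = 59157.9 m, so Δλ = -86.33 / 59157.9 × 3600 = -5.253″.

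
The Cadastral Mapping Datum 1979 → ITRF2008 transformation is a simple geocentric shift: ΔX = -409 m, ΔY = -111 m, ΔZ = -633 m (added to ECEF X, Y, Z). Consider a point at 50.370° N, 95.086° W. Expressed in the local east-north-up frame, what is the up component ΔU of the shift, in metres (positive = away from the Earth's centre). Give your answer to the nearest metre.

At φ = 50.370°, λ = -95.086°: sin φ = 0.770179, cos φ = 0.637827, sin λ = -0.996063, cos λ = -0.088651.
ΔU = cos φ cos λ·ΔX + cos φ sin λ·ΔY + sin φ·ΔZ = (0.637827)(-0.088651)(-409) + (0.637827)(-0.996063)(-111) + (0.770179)(-633) = -393.88 m.

ΔU = -394 m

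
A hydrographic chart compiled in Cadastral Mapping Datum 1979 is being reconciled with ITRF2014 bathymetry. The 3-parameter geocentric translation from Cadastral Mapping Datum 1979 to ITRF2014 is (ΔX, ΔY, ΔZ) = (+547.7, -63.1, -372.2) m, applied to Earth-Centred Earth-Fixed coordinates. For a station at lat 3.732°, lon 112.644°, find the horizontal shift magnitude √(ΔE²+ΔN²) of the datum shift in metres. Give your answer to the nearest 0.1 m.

597.3 m

At φ = 3.732°, λ = 112.644°: sin φ = 0.065090, cos φ = 0.997879, sin λ = 0.922915, cos λ = -0.385004.
ΔE = −sin λ·ΔX + cos λ·ΔY = −(0.922915)·(547.7) + (-0.385004)·(-63.1) = -481.19 m.
ΔN = −sin φ cos λ·ΔX − sin φ sin λ·ΔY + cos φ·ΔZ = −(0.065090)(-0.385004)(547.7) − (0.065090)(0.922915)(-63.1) + (0.997879)(-372.2) = -353.89 m.
Horizontal magnitude = √(ΔE² + ΔN²) = √((-481.19)² + (-353.89)²) = 597.31 m.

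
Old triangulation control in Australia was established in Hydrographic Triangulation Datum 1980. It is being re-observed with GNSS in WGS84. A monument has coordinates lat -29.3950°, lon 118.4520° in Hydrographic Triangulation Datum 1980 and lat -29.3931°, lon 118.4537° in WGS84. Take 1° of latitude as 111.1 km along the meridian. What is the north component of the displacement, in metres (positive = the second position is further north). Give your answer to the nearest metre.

Δφ = -29.3931° − -29.3950° = +0.0019°; Δλ = 118.4537° − 118.4520° = +0.0017°.
ΔN = Δφ × 111100 = 211.1 m; ΔE = Δλ × 111100 × cos(-29.3950°) = +0.0017 × 111100 × 0.871257 = 164.6 m.

ΔN = 211 m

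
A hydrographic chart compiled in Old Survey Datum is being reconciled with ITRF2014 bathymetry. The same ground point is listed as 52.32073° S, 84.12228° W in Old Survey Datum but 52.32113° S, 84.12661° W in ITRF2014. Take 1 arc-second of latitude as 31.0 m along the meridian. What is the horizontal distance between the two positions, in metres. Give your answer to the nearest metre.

Δφ = -52.32113° − -52.32073° = -0.00040°; Δλ = -84.12661° − -84.12228° = -0.00433°.
1° of latitude = 3600 × 31.00 = 111600 m.
ΔN = Δφ × 111600 = -44.6 m; ΔE = Δλ × 111600 × cos(-52.32073°) = -0.00433 × 111600 × 0.611241 = -295.4 m.
Distance = √(ΔE² + ΔN²) = √((-295.4)² + (-44.6)²) = 298.7 m.

299 m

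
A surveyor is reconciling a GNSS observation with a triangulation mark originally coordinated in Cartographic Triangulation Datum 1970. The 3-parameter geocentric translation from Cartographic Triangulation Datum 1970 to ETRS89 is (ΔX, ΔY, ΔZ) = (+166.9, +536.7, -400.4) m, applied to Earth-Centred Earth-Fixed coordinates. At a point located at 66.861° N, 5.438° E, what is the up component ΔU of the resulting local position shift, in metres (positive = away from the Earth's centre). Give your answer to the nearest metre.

ΔU = -283 m

The local up (radial) axis is (cos φ cos λ, cos φ sin λ, sin φ), giving ΔU = 65.290 + 19.987 − 368.190 = -282.91 m.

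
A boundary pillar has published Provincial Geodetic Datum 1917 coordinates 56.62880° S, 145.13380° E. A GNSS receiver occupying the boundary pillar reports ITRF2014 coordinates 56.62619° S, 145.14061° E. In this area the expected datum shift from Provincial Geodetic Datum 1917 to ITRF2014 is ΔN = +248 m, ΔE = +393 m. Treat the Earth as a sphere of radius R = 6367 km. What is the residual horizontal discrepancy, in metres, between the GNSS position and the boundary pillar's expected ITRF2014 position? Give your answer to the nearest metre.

Observed coordinate differences: Δφ = +0.00261°, Δλ = +0.00681°.
Converting to metres (1° lat = 111125 m, cos φ = 0.550061): observed ΔN = 290.0 m, observed ΔE = 416.3 m.
Subtracting the expected shift leaves a residual of 290.0 − (248) = 42.0 m north and 416.3 − (393) = 23.3 m east.
Residual distance = √(42.0² + 23.3²) = 48.0 m.

48 m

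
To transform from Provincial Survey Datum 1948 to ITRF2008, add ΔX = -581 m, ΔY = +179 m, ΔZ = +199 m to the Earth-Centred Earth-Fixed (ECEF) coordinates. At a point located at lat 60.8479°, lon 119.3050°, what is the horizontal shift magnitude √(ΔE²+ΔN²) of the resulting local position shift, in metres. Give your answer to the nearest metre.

At φ = 60.8479°, λ = 119.3050°: sin φ = 0.873330, cos φ = 0.487130, sin λ = 0.872027, cos λ = -0.489459.
ΔE = −sin λ·ΔX + cos λ·ΔY = −(0.872027)·(-581) + (-0.489459)·(179) = 419.03 m.
ΔN = −sin φ cos λ·ΔX − sin φ sin λ·ΔY + cos φ·ΔZ = −(0.873330)(-0.489459)(-581) − (0.873330)(0.872027)(179) + (0.487130)(199) = -287.74 m.
Horizontal magnitude = √(ΔE² + ΔN²) = √(419.03² + (-287.74)²) = 508.31 m.

508 m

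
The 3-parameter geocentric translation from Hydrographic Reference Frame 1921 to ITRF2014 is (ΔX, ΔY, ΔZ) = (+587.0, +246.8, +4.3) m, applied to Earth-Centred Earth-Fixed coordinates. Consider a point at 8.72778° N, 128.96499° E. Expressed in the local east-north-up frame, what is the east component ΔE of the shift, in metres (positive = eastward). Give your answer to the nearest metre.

ΔE = -612 m

At φ = 8.72778°, λ = 128.96499°: sin φ = 0.151740, cos φ = 0.988420, sin λ = 0.777530, cos λ = -0.628845.
ΔE = −sin λ·ΔX + cos λ·ΔY = −(0.777530)·(587.0) + (-0.628845)·(246.8) = -611.61 m.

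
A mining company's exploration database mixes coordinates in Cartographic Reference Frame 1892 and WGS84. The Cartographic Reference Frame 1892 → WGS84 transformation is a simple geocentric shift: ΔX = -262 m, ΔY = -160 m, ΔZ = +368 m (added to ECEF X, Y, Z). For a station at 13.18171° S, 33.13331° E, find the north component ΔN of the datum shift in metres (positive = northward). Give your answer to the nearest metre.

ΔN = 288 m

The local north axis is (−sin φ cos λ, −sin φ sin λ, cos φ), giving ΔN = -50.032 − 19.943 + 358.304 = 288.33 m.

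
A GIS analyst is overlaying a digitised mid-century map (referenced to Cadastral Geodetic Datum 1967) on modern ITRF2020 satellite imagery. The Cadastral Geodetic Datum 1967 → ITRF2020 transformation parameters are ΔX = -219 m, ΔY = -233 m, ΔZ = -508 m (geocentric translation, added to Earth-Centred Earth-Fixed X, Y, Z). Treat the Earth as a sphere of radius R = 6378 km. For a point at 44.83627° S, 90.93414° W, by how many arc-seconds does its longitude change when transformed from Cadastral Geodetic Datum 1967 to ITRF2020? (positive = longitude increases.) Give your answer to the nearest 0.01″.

Δλ = -9.81″

sin φ = -0.705083, cos φ = 0.709125, sin λ = -0.999867, cos λ = -0.016303.
East component: ΔE = −sin λ·ΔX + cos λ·ΔY = −(-0.999867)(-219) + (-0.016303)(-233) = -215.17 m.
1° of latitude spans πR/180 = 111317 m; at latitude φ, 1° of longitude spans that × cos φ = 78937.7 m, so Δλ = -215.17 / 78937.7 × 3600 = -9.813″.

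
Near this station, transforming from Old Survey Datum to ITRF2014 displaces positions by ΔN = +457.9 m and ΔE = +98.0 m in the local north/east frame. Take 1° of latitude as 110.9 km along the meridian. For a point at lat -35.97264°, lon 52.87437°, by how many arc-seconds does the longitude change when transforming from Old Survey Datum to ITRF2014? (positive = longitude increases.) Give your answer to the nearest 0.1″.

At latitude -35.97264°, cos φ = 0.809298.
1° of longitude at this latitude = 110.9 × cos φ = 89.75 km, so Δλ = 98.0 / 89751.1 = 0.0010919° = 3.931″.

Δλ = 3.9″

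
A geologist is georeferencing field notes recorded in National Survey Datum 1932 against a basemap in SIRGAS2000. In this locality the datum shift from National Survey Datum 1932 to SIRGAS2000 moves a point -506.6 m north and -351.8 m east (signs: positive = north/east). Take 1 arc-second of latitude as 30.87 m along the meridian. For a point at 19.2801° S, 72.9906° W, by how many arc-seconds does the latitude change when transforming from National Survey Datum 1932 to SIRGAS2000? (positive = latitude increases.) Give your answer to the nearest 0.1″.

Δφ = -16.4″

1″ of latitude = 30.87 m, so Δφ = -506.6 / 30.87 = -16.411″.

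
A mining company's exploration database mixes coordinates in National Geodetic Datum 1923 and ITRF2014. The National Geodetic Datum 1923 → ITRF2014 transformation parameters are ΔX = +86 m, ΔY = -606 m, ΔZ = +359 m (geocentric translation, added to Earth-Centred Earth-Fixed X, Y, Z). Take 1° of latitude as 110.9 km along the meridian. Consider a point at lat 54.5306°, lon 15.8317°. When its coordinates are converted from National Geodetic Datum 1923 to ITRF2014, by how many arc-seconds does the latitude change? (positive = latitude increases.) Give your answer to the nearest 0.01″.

Δφ = 8.95″

sin φ = 0.814426, cos φ = 0.580268, sin λ = 0.272813, cos λ = 0.962067.
North component: ΔN = −sin φ cos λ·ΔX − sin φ sin λ·ΔY + cos φ·ΔZ = −(0.814426)(0.962067)(86) − (0.814426)(0.272813)(-606) + (0.580268)(359) = 275.58 m.
1° of latitude spans 110900 m, so Δφ = 275.58 / 110900 × 3600 = 8.946″.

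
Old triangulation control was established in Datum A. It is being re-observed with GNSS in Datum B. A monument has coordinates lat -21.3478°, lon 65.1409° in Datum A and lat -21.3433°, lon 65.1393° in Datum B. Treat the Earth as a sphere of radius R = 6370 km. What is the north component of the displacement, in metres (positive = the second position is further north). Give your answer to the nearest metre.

Δφ = -21.3433° − -21.3478° = +0.0045°; Δλ = 65.1393° − 65.1409° = -0.0016°.
1° along a meridian = πR/180 = 111177 m.
ΔN = Δφ × 111177 = 500.3 m; ΔE = Δλ × 111177 × cos(-21.3478°) = -0.0016 × 111177 × 0.931388 = -165.7 m.

ΔN = 500 m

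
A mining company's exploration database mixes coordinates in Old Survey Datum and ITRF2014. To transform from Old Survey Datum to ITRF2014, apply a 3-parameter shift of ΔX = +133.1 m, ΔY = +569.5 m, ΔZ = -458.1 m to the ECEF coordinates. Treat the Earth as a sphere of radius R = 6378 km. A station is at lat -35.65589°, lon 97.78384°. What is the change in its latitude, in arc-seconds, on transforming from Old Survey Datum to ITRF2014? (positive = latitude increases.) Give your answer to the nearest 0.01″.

Δφ = -1.74″

sin φ = -0.582916, cos φ = 0.812533, sin λ = 0.990786, cos λ = -0.135436.
North component: ΔN = −sin φ cos λ·ΔX − sin φ sin λ·ΔY + cos φ·ΔZ = −(-0.582916)(-0.135436)(133.1) − (-0.582916)(0.990786)(569.5) + (0.812533)(-458.1) = -53.82 m.
1° of latitude spans πR/180 = 111317 m, so Δφ = -53.82 / 111317 × 3600 = -1.740″.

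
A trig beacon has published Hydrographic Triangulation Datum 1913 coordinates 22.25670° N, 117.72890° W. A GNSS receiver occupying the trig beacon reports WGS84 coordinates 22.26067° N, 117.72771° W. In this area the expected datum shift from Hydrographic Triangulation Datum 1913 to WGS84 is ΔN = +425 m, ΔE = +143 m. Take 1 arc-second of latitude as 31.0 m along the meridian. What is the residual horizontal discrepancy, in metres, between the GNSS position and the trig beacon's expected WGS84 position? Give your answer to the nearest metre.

Observed coordinate differences: Δφ = +0.00397°, Δλ = +0.00119°.
Converting to metres (1° lat = 111600 m, cos φ = 0.925496): observed ΔN = 443.1 m, observed ΔE = 122.9 m.
Subtracting the expected shift leaves a residual of 443.1 − (425) = 18.1 m north and 122.9 − (143) = -20.1 m east.
Residual distance = √(18.1² + (-20.1)²) = 27.0 m.

27 m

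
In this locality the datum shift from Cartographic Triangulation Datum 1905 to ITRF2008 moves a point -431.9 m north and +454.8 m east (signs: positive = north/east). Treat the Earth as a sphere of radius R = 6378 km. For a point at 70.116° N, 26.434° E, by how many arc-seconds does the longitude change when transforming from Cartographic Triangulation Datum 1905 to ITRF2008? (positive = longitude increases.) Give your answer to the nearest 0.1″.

At latitude 70.116°, cos φ = 0.340117.
One radian of longitude at latitude φ spans R cos φ, so Δλ = ΔE / (R cos φ) = 454.8 / (6378000 × 0.340117) = 2.0966e-04 rad = 43.245″.

Δλ = 43.2″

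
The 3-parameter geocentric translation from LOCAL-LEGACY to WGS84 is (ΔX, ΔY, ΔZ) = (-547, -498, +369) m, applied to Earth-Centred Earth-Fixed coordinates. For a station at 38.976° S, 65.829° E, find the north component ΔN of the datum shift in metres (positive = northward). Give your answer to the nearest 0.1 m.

ΔN = -139.8 m

At φ = -38.976°, λ = 65.829°: sin φ = -0.628995, cos φ = 0.777410, sin λ = 0.912327, cos λ = 0.409461.
ΔN = −sin φ cos λ·ΔX − sin φ sin λ·ΔY + cos φ·ΔZ = −(-0.628995)(0.409461)(-547) − (-0.628995)(0.912327)(-498) + (0.777410)(369) = -139.79 m.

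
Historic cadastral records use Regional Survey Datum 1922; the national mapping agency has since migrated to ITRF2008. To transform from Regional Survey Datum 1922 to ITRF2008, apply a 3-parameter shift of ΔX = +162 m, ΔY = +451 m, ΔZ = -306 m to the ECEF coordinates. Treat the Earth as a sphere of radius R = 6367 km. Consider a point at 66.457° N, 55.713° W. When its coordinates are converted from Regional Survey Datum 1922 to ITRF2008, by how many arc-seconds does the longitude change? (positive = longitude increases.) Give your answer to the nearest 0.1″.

Δλ = 31.5″

sin φ = 0.916761, cos φ = 0.399437, sin λ = -0.826226, cos λ = 0.563339.
East component: ΔE = −sin λ·ΔX + cos λ·ΔY = −(-0.826226)(162) + (0.563339)(451) = 387.91 m.
1° of latitude spans πR/180 = 111125 m; at latitude φ, 1° of longitude spans that × cos φ = 44387.5 m, so Δλ = 387.91 / 44387.5 × 3600 = 31.461″.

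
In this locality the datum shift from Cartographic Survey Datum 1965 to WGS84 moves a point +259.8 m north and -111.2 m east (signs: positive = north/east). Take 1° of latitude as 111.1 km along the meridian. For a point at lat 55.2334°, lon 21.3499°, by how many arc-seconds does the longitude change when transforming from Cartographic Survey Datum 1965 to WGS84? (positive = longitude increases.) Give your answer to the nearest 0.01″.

Δλ = -6.32″

At latitude 55.2334°, cos φ = 0.570235.
1° of longitude at this latitude = 111.1 × cos φ = 63.35 km, so Δλ = -111.2 / 63353.1 = -0.0017552° = -6.319″.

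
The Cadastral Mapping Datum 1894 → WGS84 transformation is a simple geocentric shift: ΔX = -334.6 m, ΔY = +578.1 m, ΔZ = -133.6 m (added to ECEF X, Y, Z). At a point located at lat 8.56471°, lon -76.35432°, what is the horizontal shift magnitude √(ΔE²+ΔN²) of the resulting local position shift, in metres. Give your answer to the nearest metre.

192 m

At φ = 8.56471°, λ = -76.35432°: sin φ = 0.148926, cos φ = 0.988848, sin λ = -0.971773, cos λ = 0.235917.
ΔE = −sin λ·ΔX + cos λ·ΔY = −(-0.971773)·(-334.6) + (0.235917)·(578.1) = -188.77 m.
ΔN = −sin φ cos λ·ΔX − sin φ sin λ·ΔY + cos φ·ΔZ = −(0.148926)(0.235917)(-334.6) − (0.148926)(-0.971773)(578.1) + (0.988848)(-133.6) = -36.69 m.
Horizontal magnitude = √(ΔE² + ΔN²) = √((-188.77)² + (-36.69)²) = 192.30 m.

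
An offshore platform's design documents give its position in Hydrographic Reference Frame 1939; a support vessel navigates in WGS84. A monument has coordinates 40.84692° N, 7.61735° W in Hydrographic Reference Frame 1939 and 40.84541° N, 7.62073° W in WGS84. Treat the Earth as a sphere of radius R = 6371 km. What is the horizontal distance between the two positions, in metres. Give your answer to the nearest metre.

Δφ = 40.84541° − 40.84692° = -0.00151°; Δλ = -7.62073° − -7.61735° = -0.00338°.
1° along a meridian = πR/180 = 111195 m.
ΔN = Δφ × 111195 = -167.9 m; ΔE = Δλ × 111195 × cos(40.84692°) = -0.00338 × 111195 × 0.756460 = -284.3 m.
Distance = √(ΔE² + ΔN²) = √((-284.3)² + (-167.9)²) = 330.2 m.

330 m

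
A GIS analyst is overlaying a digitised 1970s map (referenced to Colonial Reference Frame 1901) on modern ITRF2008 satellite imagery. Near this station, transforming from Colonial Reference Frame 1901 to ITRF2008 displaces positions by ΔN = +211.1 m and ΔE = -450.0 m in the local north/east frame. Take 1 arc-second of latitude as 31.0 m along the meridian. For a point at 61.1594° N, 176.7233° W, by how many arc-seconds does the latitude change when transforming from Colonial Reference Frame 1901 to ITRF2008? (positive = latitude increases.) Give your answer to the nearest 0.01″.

Δφ = 6.81″

1″ of latitude = 31.00 m, so Δφ = 211.1 / 31.00 = 6.810″.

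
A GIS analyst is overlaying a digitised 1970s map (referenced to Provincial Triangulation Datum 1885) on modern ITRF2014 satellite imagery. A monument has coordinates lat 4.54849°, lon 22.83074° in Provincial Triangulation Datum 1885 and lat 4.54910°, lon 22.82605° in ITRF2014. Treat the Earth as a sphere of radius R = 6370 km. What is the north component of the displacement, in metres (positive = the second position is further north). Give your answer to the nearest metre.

ΔN = 68 m

Δφ = 4.54910° − 4.54849° = +0.00061°; Δλ = 22.82605° − 22.83074° = -0.00469°.
1° along a meridian = πR/180 = 111177 m.
ΔN = Δφ × 111177 = 67.8 m; ΔE = Δλ × 111177 × cos(4.54849°) = -0.00469 × 111177 × 0.996851 = -519.8 m.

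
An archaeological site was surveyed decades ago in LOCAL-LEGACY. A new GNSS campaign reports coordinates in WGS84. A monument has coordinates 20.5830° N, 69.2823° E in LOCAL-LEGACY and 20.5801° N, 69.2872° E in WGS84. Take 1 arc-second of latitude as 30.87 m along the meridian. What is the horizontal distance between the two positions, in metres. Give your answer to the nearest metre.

603 m

Δφ = 20.5801° − 20.5830° = -0.0029°; Δλ = 69.2872° − 69.2823° = +0.0049°.
1° of latitude = 3600 × 30.87 = 111132 m.
ΔN = Δφ × 111132 = -322.3 m; ΔE = Δλ × 111132 × cos(20.5830°) = +0.0049 × 111132 × 0.936164 = 509.8 m.
Distance = √(ΔE² + ΔN²) = √(509.8² + (-322.3)²) = 603.1 m.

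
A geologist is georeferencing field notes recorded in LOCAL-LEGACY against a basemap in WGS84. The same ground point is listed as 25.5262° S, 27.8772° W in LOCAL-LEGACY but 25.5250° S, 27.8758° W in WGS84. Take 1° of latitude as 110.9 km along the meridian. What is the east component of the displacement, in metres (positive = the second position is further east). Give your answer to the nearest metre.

Δφ = -25.5250° − -25.5262° = +0.0012°; Δλ = -27.8758° − -27.8772° = +0.0014°.
ΔN = Δφ × 110900 = 133.1 m; ΔE = Δλ × 110900 × cos(-25.5262°) = +0.0014 × 110900 × 0.902388 = 140.1 m.

ΔE = 140 m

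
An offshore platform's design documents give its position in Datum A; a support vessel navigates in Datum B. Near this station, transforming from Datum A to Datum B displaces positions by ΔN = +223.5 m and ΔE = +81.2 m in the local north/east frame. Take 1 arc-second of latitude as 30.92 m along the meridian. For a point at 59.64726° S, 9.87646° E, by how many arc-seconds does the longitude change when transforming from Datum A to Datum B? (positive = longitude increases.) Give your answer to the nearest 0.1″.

At latitude -59.64726°, cos φ = 0.505322.
1″ of longitude at this latitude = 30.92 × cos φ = 15.6246 m, so Δλ = 81.2 / 15.6246 = 5.197″.

Δλ = 5.2″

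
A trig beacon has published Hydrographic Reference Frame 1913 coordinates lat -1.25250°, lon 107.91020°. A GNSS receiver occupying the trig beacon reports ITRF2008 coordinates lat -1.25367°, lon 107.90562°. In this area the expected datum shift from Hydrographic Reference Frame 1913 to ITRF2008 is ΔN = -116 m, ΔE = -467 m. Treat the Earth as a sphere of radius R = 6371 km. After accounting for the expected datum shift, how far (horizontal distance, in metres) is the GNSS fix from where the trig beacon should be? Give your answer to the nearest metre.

44 m

Observed coordinate differences: Δφ = -0.00117°, Δλ = -0.00458°.
Converting to metres (1° lat = 111195 m, cos φ = 0.999761): observed ΔN = -130.1 m, observed ΔE = -509.2 m.
Subtracting the expected shift leaves a residual of -130.1 − (-116) = -14.1 m north and -509.2 − (-467) = -42.2 m east.
Residual distance = √((-14.1)² + (-42.2)²) = 44.4 m.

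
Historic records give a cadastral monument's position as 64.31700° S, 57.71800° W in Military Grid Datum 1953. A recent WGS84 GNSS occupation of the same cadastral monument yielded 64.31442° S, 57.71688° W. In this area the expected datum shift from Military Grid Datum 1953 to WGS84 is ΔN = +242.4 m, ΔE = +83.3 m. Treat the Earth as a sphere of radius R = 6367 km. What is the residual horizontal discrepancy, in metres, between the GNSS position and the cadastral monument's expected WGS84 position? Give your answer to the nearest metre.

Observed coordinate differences: Δφ = +0.00258°, Δλ = +0.00112°.
Converting to metres (1° lat = 111125 m, cos φ = 0.433392): observed ΔN = 286.7 m, observed ΔE = 53.9 m.
Subtracting the expected shift leaves a residual of 286.7 − (242.4) = 44.3 m north and 53.9 − (83.3) = -29.4 m east.
Residual distance = √(44.3² + (-29.4)²) = 53.1 m.

53 m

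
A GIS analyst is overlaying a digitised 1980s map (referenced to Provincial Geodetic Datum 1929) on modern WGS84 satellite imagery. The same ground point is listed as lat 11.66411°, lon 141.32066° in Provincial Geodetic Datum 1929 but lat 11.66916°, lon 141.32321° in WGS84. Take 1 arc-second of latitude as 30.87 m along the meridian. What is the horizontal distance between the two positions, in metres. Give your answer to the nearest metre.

Δφ = 11.66916° − 11.66411° = +0.00505°; Δλ = 141.32321° − 141.32066° = +0.00255°.
1° of latitude = 3600 × 30.87 = 111132 m.
ΔN = Δφ × 111132 = 561.2 m; ΔE = Δλ × 111132 × cos(11.66411°) = +0.00255 × 111132 × 0.979350 = 277.5 m.
Distance = √(ΔE² + ΔN²) = √(277.5² + 561.2²) = 626.1 m.

626 m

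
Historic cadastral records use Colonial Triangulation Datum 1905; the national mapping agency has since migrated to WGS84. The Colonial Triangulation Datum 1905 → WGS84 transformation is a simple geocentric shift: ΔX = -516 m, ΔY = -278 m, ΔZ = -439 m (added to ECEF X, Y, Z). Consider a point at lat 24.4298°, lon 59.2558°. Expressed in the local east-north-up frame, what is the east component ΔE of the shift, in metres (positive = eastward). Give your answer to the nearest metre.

At φ = 24.4298°, λ = 59.2558°: sin φ = 0.413578, cos φ = 0.910469, sin λ = 0.859458, cos λ = 0.511206.
ΔE = −sin λ·ΔX + cos λ·ΔY = −(0.859458)·(-516) + (0.511206)·(-278) = 301.37 m.

ΔE = 301 m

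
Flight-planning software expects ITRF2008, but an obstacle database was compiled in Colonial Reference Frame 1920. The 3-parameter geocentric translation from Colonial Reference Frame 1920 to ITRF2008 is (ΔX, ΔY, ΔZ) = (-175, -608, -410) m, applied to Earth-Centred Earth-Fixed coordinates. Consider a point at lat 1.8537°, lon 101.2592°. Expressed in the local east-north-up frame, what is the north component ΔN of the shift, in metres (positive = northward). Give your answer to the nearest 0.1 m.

At φ = 1.8537°, λ = 101.2592°: sin φ = 0.032348, cos φ = 0.999477, sin λ = 0.980754, cos λ = -0.195248.
ΔN = −sin φ cos λ·ΔX − sin φ sin λ·ΔY + cos φ·ΔZ = −(0.032348)(-0.195248)(-175) − (0.032348)(0.980754)(-608) + (0.999477)(-410) = -391.60 m.

ΔN = -391.6 m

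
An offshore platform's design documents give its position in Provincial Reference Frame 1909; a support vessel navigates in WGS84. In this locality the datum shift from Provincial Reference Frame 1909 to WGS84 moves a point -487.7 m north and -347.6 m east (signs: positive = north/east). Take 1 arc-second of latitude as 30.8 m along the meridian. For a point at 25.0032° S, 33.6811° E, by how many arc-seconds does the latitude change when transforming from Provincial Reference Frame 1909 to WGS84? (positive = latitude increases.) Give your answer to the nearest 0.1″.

Δφ = -15.8″

1″ of latitude = 30.80 m, so Δφ = -487.7 / 30.80 = -15.834″.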